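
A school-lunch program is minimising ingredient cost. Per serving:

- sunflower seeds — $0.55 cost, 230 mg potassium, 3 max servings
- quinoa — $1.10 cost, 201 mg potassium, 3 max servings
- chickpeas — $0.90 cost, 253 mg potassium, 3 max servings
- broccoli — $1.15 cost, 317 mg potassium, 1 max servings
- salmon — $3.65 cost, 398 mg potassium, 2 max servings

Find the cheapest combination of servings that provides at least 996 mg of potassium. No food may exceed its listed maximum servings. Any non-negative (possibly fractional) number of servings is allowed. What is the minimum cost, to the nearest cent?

Cost per mg of potassium: sunflower seeds $0.0024, chickpeas $0.0036, broccoli $0.0036, quinoa $0.0055, salmon $0.0092.
Take 3 servings of sunflower seeds: +690.0 mg potassium for $1.65 (total $1.65, still need 306.0 mg).
Take 1.209 servings of chickpeas: +306.0 mg potassium for $1.09 (total $2.74, still need 0.0 mg).
Greedy by cheapest-per-mg is optimal for a single linear constraint, so the minimum cost is $2.74.

$2.74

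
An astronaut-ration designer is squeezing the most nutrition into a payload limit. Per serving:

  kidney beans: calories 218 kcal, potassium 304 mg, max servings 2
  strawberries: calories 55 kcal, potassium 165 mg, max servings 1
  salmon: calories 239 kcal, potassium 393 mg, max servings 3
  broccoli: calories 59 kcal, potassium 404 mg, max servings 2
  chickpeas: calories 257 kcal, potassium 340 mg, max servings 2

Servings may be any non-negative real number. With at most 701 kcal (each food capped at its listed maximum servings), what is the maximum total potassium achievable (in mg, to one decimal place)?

1841.2 mg

Potassium per kcal: broccoli 6.847, strawberries 3, salmon 1.644, kidney beans 1.394, chickpeas 1.323.
Take 2 servings of broccoli: uses 118 kcal, +808.0 mg potassium (running total 808.0 mg).
Take 1 serving of strawberries: uses 55 kcal, +165.0 mg potassium (running total 973.0 mg).
Take 2.209 servings of salmon: uses 528 kcal, +868.2 mg potassium (running total 1841.2 mg).
Filling greedily by potassium-per-kcal is optimal for one linear limit, giving 1841.2 mg.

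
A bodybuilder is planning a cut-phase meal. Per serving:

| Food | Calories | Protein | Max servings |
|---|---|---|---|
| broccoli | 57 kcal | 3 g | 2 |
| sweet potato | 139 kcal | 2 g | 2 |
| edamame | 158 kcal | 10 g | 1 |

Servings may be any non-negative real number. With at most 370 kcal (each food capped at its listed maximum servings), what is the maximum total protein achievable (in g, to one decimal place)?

Protein per kcal: edamame 0.06329, broccoli 0.05263, sweet potato 0.01439.
Take 1 serving of edamame: uses 158 kcal, +10.0 g protein (running total 10.0 g).
Take 2 servings of broccoli: uses 114 kcal, +6.0 g protein (running total 16.0 g).
Take 0.705 servings of sweet potato: uses 98 kcal, +1.4 g protein (running total 17.4 g).
Filling greedily by protein-per-kcal is optimal for one linear limit, giving 17.4 g.

17.4 g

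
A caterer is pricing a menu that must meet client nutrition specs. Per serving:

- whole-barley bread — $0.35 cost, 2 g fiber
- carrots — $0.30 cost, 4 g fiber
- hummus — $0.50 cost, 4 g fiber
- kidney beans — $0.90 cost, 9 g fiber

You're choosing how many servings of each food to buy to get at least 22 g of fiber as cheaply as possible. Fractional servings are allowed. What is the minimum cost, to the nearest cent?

$1.65

Cost per g of fiber: carrots $0.0750, kidney beans $0.1000, hummus $0.1250, whole-barley bread $0.1750.
With no serving limits, use only carrots: 22 g / 4 g = 5.5 servings × $0.30 = $1.65.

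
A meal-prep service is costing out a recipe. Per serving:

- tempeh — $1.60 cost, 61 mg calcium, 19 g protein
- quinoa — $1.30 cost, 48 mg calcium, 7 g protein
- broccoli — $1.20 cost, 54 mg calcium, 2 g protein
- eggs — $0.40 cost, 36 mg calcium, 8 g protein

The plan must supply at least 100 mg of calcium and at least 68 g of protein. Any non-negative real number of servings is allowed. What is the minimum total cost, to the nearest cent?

$3.40

tempeh only: max(100/61, 68/19) = 3.579 servings → $5.73.
quinoa only: max(100/48, 68/7) = 9.714 servings → $12.63.
broccoli only: max(100/54, 68/2) = 34 servings → $40.80.
eggs only: max(100/36, 68/8) = 8.5 servings → $3.40.
tempeh + quinoa: intersection lies outside the first quadrant.
tempeh + broccoli with both targets exact would need a negative amount; discard.
tempeh + eggs: intersection lies outside the first quadrant.
quinoa + broccoli: intersection lies outside the first quadrant.
quinoa + eggs with both targets exact would need a negative amount; discard.
broccoli + eggs: the both-tight solution has a negative serving — not a feasible corner.
So the least-cost plan costs $3.40.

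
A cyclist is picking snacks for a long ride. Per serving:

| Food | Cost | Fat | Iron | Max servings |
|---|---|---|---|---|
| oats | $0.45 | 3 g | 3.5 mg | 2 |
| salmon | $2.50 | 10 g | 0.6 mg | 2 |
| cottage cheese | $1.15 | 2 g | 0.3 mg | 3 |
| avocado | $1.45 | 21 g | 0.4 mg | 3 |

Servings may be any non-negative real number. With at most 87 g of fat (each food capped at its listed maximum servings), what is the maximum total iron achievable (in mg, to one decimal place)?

10.1 mg

Iron per g fat: oats 1.167, cottage cheese 0.15, salmon 0.06, avocado 0.01905.
Take 2 servings of oats: uses 6 g fat, +7.0 mg iron (running total 7.0 mg).
Take 3 servings of cottage cheese: uses 6 g fat, +0.9 mg iron (running total 7.9 mg).
Take 2 servings of salmon: uses 20 g fat, +1.2 mg iron (running total 9.1 mg).
Take 2.619 servings of avocado: uses 55 g fat, +1.0 mg iron (running total 10.1 mg).
Greedy by best ratio exhausts the fat allowance optimally: 10.1 mg.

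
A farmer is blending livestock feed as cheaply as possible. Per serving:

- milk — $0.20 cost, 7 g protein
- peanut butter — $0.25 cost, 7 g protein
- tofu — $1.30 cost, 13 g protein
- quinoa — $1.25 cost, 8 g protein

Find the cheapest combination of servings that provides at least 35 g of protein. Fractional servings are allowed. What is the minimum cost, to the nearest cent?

$1.00

Cost per g of protein: milk $0.0286, peanut butter $0.0357, tofu $0.1000, quinoa $0.1562.
With no serving limits, use only milk: 35 g / 7 g = 5 servings × $0.20 = $1.00.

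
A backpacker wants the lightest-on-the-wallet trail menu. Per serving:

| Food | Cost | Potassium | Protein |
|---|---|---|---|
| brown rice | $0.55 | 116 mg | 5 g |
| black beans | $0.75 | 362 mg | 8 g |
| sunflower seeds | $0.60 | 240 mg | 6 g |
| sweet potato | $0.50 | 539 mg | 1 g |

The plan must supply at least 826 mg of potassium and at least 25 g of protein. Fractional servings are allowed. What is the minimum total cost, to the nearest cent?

$2.34

Minimising a linear cost over {potassium ≥ 826, protein ≥ 25, servings ≥ 0} — the optimum is at a vertex, using one or two foods.
brown rice only: max(826/116, 25/5) = 7.121 servings → $3.92.
black beans only: max(826/362, 25/8) = 3.125 servings → $2.34.
sunflower seeds only: max(826/240, 25/6) = 4.167 servings → $2.50.
sweet potato only: max(826/539, 25/1) = 25 servings → $12.50.
brown rice + black beans with both tight: 2.769 servings and 1.395 servings → $2.57.
brown rice + sunflower seeds with both tight: 2.071 servings and 2.44 servings → $2.60.
brown rice + sweet potato with both tight: 4.905 servings and 0.4769 servings → $2.94.
black beans + sunflower seeds: intersection lies outside the first quadrant.
black beans + sweet potato: intersection lies outside the first quadrant.
sunflower seeds + sweet potato with both targets exact would need a negative amount; discard.
The minimum over all feasible corners is $2.34.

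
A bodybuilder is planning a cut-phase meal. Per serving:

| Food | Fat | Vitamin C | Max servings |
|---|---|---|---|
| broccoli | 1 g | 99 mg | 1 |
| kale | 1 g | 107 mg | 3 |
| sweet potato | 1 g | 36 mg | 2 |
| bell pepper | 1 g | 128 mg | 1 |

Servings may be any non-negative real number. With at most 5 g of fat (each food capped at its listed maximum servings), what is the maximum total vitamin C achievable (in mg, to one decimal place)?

Vitamin C per g fat: bell pepper 128, kale 107, broccoli 99, sweet potato 36.
Take 1 serving of bell pepper: uses 1 g fat, +128.0 mg vitamin C (running total 128.0 mg).
Take 3 servings of kale: uses 3 g fat, +321.0 mg vitamin C (running total 449.0 mg).
Take 1 serving of broccoli: uses 1 g fat, +99.0 mg vitamin C (running total 548.0 mg).
Filling greedily by vitamin C-per-g fat is optimal for one linear limit, giving 548.0 mg.

548.0 mg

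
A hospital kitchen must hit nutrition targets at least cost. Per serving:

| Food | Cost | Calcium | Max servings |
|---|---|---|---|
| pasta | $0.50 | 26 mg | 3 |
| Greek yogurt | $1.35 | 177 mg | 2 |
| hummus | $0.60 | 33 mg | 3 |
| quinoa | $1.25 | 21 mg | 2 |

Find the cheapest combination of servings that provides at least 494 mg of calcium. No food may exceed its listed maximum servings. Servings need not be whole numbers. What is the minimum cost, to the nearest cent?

$5.29

Cost per mg of calcium: Greek yogurt $0.0076, hummus $0.0182, pasta $0.0192, quinoa $0.0595.
Take 2 servings of Greek yogurt: +354.0 mg calcium for $2.70 (total $2.70, still need 140.0 mg).
Take 3 servings of hummus: +99.0 mg calcium for $1.80 (total $4.50, still need 41.0 mg).
Take 1.577 servings of pasta: +41.0 mg calcium for $0.79 (total $5.29, still need 0.0 mg).
Greedy by cheapest-per-mg is optimal for a single linear constraint, so the minimum cost is $5.29.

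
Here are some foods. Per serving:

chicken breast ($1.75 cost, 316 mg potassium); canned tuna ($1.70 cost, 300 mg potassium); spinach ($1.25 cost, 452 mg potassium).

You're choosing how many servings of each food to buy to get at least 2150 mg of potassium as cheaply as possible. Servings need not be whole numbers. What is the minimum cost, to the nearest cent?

Cost per mg of potassium: spinach $0.0028, chicken breast $0.0055, canned tuna $0.0057.
With no serving limits, use only spinach: 2150 mg / 452 mg = 4.757 servings × $1.25 = $5.95.

$5.95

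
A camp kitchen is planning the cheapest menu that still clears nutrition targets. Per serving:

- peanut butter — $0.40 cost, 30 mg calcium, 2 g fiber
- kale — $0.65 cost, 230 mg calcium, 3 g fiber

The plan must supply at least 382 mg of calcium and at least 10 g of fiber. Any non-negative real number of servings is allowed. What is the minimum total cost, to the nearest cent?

Minimising a linear cost over {calcium ≥ 382, fiber ≥ 10, servings ≥ 0} — the optimum is at a vertex, using one or two foods.
peanut butter only: max(382/30, 10/2) = 12.73 servings → $5.09.
kale only: max(382/230, 10/3) = 3.333 servings → $2.17.
peanut butter + kale with both tight: 3.119 servings and 1.254 servings → $2.06.
The minimum over all feasible corners is $2.06.

$2.06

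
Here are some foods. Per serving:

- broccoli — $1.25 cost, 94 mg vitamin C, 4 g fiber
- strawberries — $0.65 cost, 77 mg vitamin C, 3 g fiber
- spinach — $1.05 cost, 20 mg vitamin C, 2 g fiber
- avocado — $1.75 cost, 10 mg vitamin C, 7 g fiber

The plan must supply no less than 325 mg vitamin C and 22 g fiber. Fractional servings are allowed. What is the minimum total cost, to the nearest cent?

$4.77

At the optimum either one food covers both requirements or two foods hit both targets exactly; no other combination can be cheaper.
broccoli only: max(325/94, 22/4) = 5.5 servings → $6.88.
strawberries only: max(325/77, 22/3) = 7.333 servings → $4.77.
spinach only: max(325/20, 22/2) = 16.25 servings → $17.06.
avocado only: max(325/10, 22/7) = 32.5 servings → $56.88.
broccoli + strawberries with both targets exact would need a negative amount; discard.
broccoli + spinach with both tight: 1.944 servings and 7.111 servings → $9.90.
broccoli + avocado with both tight: 3.325 servings and 1.243 servings → $6.33.
strawberries + spinach with both tight: 2.234 servings and 7.649 servings → $9.48.
strawberries + avocado with both tight: 4.037 servings and 1.413 servings → $5.10.
spinach + avocado: intersection lies outside the first quadrant.
Cheapest feasible corner: $4.77.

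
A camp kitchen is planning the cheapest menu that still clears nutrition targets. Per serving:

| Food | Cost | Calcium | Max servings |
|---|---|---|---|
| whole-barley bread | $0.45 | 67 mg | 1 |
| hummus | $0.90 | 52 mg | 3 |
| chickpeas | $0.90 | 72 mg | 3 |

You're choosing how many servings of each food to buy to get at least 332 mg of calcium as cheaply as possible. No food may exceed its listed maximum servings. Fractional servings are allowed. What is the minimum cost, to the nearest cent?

Cost per mg of calcium: whole-barley bread $0.0067, chickpeas $0.0125, hummus $0.0173.
Take 1 serving of whole-barley bread: +67.0 mg calcium for $0.45 (total $0.45, still need 265.0 mg).
Take 3 servings of chickpeas: +216.0 mg calcium for $2.70 (total $3.15, still need 49.0 mg).
Take 0.9423 servings of hummus: +49.0 mg calcium for $0.85 (total $4.00, still need 0.0 mg).
Greedy by cheapest-per-mg is optimal for a single linear constraint, so the minimum cost is $4.00.

$4.00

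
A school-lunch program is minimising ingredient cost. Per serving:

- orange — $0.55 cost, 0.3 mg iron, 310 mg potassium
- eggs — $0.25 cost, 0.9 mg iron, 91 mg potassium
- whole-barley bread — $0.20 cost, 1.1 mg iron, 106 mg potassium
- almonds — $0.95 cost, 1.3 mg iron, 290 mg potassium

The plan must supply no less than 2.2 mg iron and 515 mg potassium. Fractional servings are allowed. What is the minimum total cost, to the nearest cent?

$0.93

Check every corner: each single food scaled to meet both minima, and each pair solved so both constraints bind.
orange only: max(2.2/0.3, 515/310) = 7.333 servings → $4.03.
eggs only: max(2.2/0.9, 515/91) = 5.659 servings → $1.41.
whole-barley bread only: max(2.2/1.1, 515/106) = 4.858 servings → $0.97.
almonds only: max(2.2/1.3, 515/290) = 1.776 servings → $1.69.
orange + eggs with both tight: 1.046 servings and 2.096 servings → $1.10.
orange + whole-barley bread with both tight: 1.078 servings and 1.706 servings → $0.93.
orange + almonds with both tight: 0.09968 servings and 1.669 servings → $1.64.
eggs + whole-barley bread: the both-tight solution has a negative serving — not a feasible corner.
eggs + almonds: intersection lies outside the first quadrant.
whole-barley bread + almonds with both targets exact would need a negative amount; discard.
So the least-cost plan costs $0.93.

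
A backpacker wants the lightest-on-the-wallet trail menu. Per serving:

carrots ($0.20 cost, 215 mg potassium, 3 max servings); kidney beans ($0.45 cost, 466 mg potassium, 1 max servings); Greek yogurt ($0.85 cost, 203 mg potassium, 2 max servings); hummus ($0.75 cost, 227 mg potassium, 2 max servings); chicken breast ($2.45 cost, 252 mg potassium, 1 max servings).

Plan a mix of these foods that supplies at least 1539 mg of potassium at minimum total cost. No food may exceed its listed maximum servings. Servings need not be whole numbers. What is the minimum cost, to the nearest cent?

$2.46

Cost per mg of potassium: carrots $0.0009, kidney beans $0.0010, hummus $0.0033, Greek yogurt $0.0042, chicken breast $0.0097.
Take 3 servings of carrots: +645.0 mg potassium for $0.60 (total $0.60, still need 894.0 mg).
Take 1 serving of kidney beans: +466.0 mg potassium for $0.45 (total $1.05, still need 428.0 mg).
Take 1.885 servings of hummus: +428.0 mg potassium for $1.41 (total $2.46, still need 0.0 mg).
Filling from the cheapest source first is optimal under one linear minimum: $2.46.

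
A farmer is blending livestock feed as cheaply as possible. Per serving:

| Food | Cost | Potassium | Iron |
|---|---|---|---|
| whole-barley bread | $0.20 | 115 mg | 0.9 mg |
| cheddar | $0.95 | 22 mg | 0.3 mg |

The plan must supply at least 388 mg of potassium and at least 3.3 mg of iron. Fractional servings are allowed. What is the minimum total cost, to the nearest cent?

At the optimum either one food covers both requirements or two foods hit both targets exactly; no other combination can be cheaper.
whole-barley bread only: max(388/115, 3.3/0.9) = 3.667 servings → $0.73.
cheddar only: max(388/22, 3.3/0.3) = 17.64 servings → $16.75.
whole-barley bread + cheddar with both tight: 2.98 servings and 2.061 servings → $2.55.
So the least-cost plan costs $0.73.

$0.73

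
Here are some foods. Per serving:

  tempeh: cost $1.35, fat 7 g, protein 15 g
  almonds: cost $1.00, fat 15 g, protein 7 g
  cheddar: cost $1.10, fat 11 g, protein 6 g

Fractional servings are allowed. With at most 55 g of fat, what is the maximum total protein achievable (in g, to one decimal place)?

117.9 g

Protein per g fat: tempeh 2.143, cheddar 0.5455, almonds 0.4667.
With no serving limits, spend the whole fat allowance on tempeh: 55 g / 7 g × 15 g = 117.9 g.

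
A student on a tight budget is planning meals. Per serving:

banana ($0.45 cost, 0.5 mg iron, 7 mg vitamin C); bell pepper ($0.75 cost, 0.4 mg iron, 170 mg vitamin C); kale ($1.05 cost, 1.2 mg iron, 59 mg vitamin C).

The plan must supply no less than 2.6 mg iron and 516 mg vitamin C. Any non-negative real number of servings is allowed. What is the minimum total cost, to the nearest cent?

$3.31

An LP optimum is at a vertex; with two nutrient constraints at most two foods are used. Check each candidate.
banana only: max(2.6/0.5, 516/7) = 73.71 servings → $33.17.
bell pepper only: max(2.6/0.4, 516/170) = 6.5 servings → $4.88.
kale only: max(2.6/1.2, 516/59) = 8.746 servings → $9.18.
banana + bell pepper with both tight: 2.866 servings and 2.917 servings → $3.48.
banana + kale: the both-tight solution has a negative serving — not a feasible corner.
bell pepper + kale with both tight: 2.582 servings and 1.306 servings → $3.31.
Cheapest feasible corner: $3.31.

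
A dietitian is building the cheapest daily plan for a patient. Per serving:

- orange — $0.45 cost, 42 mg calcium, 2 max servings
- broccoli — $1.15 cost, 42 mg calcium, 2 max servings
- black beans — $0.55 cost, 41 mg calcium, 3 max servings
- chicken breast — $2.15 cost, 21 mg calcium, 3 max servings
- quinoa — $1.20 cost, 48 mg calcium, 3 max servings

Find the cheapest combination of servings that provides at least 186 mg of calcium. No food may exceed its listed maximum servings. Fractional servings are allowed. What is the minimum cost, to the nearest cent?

Cost per mg of calcium: orange $0.0107, black beans $0.0134, quinoa $0.0250, broccoli $0.0274, chicken breast $0.1024.
Take 2 servings of orange: +84.0 mg calcium for $0.90 (total $0.90, still need 102.0 mg).
Take 2.488 servings of black beans: +102.0 mg calcium for $1.37 (total $2.27, still need 0.0 mg).
Filling from the cheapest source first is optimal under one linear minimum: $2.27.

$2.27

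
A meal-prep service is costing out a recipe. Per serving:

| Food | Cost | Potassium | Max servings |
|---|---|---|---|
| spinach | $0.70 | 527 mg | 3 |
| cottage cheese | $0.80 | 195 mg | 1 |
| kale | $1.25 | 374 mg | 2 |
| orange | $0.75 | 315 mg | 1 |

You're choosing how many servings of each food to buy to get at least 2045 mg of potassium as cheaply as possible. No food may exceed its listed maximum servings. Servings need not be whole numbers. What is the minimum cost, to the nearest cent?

$3.35

Cost per mg of potassium: spinach $0.0013, orange $0.0024, kale $0.0033, cottage cheese $0.0041.
Take 3 servings of spinach: +1581.0 mg potassium for $2.10 (total $2.10, still need 464.0 mg).
Take 1 serving of orange: +315.0 mg potassium for $0.75 (total $2.85, still need 149.0 mg).
Take 0.3984 servings of kale: +149.0 mg potassium for $0.50 (total $3.35, still need 0.0 mg).
Filling from the cheapest source first is optimal under one linear minimum: $3.35.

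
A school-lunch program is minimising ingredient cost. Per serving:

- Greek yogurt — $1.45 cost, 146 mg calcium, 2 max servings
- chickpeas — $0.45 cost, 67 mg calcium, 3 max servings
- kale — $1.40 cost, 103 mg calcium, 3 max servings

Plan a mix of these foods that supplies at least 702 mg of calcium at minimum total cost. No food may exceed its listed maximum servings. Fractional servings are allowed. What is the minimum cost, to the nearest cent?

$7.09

Cost per mg of calcium: chickpeas $0.0067, Greek yogurt $0.0099, kale $0.0136.
Take 3 servings of chickpeas: +201.0 mg calcium for $1.35 (total $1.35, still need 501.0 mg).
Take 2 servings of Greek yogurt: +292.0 mg calcium for $2.90 (total $4.25, still need 209.0 mg).
Take 2.029 servings of kale: +209.0 mg calcium for $2.84 (total $7.09, still need 0.0 mg).
Filling from the cheapest source first is optimal under one linear minimum: $7.09.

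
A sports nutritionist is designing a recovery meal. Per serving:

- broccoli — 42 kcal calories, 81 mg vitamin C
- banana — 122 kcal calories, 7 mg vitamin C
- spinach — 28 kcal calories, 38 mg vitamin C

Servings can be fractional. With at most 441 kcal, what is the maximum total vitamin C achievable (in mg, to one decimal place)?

850.5 mg

Vitamin C per kcal: broccoli 1.929, spinach 1.357, banana 0.05738.
With no serving limits, spend the whole calories allowance on broccoli: 441 kcal / 42 kcal × 81 mg = 850.5 mg.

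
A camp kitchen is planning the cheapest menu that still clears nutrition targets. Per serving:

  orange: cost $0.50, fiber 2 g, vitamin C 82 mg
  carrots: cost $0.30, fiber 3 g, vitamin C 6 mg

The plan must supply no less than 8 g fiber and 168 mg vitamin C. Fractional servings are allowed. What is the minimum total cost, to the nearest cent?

$1.38

Compare the cost at each extreme point of the feasible region.
orange only: max(8/2, 168/82) = 4 servings → $2.00.
carrots only: max(8/3, 168/6) = 28 servings → $8.40.
orange + carrots with both tight: 1.949 servings and 1.368 servings → $1.38.
Cheapest feasible corner: $1.38.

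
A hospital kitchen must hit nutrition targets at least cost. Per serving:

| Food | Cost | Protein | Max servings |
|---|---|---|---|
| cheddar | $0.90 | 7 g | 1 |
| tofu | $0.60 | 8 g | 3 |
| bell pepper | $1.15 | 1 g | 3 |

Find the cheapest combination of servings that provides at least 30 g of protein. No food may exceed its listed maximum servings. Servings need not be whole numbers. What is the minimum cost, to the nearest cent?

$2.57

Cost per g of protein: tofu $0.0750, cheddar $0.1286, bell pepper $1.1500.
Take 3 servings of tofu: +24.0 g protein for $1.80 (total $1.80, still need 6.0 g).
Take 0.8571 servings of cheddar: +6.0 g protein for $0.77 (total $2.57, still need 0.0 g).
Greedy by cheapest-per-g is optimal for a single linear constraint, so the minimum cost is $2.57.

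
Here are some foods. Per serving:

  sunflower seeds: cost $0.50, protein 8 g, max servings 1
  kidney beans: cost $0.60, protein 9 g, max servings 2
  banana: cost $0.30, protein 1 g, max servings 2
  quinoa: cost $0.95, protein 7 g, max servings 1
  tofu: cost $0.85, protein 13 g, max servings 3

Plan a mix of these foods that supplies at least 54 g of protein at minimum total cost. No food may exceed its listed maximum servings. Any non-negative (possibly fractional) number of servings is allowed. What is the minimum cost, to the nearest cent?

Cost per g of protein: sunflower seeds $0.0625, tofu $0.0654, kidney beans $0.0667, quinoa $0.1357, banana $0.3000.
Take 1 serving of sunflower seeds: +8.0 g protein for $0.50 (total $0.50, still need 46.0 g).
Take 3 servings of tofu: +39.0 g protein for $2.55 (total $3.05, still need 7.0 g).
Take 0.7778 servings of kidney beans: +7.0 g protein for $0.47 (total $3.52, still need 0.0 g).
Filling from the cheapest source first is optimal under one linear minimum: $3.52.

$3.52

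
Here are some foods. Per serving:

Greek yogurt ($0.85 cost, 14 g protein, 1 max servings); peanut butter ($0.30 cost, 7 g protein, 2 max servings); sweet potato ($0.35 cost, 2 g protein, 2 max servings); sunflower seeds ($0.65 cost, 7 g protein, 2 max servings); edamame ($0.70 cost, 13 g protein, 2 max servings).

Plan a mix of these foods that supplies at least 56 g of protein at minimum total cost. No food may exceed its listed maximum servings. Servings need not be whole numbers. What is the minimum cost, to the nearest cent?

$3.04

Cost per g of protein: peanut butter $0.0429, edamame $0.0538, Greek yogurt $0.0607, sunflower seeds $0.0929, sweet potato $0.1750.
Take 2 servings of peanut butter: +14.0 g protein for $0.60 (total $0.60, still need 42.0 g).
Take 2 servings of edamame: +26.0 g protein for $1.40 (total $2.00, still need 16.0 g).
Take 1 serving of Greek yogurt: +14.0 g protein for $0.85 (total $2.85, still need 2.0 g).
Take 0.2857 servings of sunflower seeds: +2.0 g protein for $0.19 (total $3.04, still need 0.0 g).
Greedy by cheapest-per-g is optimal for a single linear constraint, so the minimum cost is $3.04.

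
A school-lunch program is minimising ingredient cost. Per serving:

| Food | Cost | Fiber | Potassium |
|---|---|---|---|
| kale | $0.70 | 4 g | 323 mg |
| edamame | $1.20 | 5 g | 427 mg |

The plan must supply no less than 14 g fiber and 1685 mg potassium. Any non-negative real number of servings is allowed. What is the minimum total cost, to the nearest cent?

$3.65

Minimising a linear cost over {fiber ≥ 14, potassium ≥ 1685, servings ≥ 0} — the optimum is at a vertex, using one or two foods.
kale only: max(14/4, 1685/323) = 5.217 servings → $3.65.
edamame only: max(14/5, 1685/427) = 3.946 servings → $4.74.
kale + edamame with both targets exact would need a negative amount; discard.
Cheapest feasible corner: $3.65.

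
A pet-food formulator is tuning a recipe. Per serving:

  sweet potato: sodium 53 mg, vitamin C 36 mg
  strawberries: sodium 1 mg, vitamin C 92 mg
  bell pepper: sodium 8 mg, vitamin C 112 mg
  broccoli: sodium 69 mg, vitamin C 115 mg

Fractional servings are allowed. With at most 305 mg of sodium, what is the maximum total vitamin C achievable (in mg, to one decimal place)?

28060.0 mg

Vitamin C per mg sodium: strawberries 92, bell pepper 14, broccoli 1.667, sweet potato 0.6792.
With no serving limits, spend the whole sodium allowance on strawberries: 305 mg / 1 mg × 92 mg = 28060.0 mg.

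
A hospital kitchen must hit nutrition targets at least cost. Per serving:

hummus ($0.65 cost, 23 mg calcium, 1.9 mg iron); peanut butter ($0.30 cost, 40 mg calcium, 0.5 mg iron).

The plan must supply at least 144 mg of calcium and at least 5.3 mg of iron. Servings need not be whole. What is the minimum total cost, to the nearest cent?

$2.12

Compare the cost at each extreme point of the feasible region.
hummus only: max(144/23, 5.3/1.9) = 6.261 servings → $4.07.
peanut butter only: max(144/40, 5.3/0.5) = 10.6 servings → $3.18.
hummus + peanut butter with both tight: 2.171 servings and 2.352 servings → $2.12.
So the least-cost plan costs $2.12.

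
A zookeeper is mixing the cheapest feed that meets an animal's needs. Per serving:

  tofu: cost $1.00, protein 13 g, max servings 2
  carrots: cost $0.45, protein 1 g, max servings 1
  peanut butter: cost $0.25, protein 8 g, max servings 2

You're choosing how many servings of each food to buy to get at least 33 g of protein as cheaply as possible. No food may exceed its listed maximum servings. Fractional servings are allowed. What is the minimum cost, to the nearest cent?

$1.81

Cost per g of protein: peanut butter $0.0312, tofu $0.0769, carrots $0.4500.
Take 2 servings of peanut butter: +16.0 g protein for $0.50 (total $0.50, still need 17.0 g).
Take 1.308 servings of tofu: +17.0 g protein for $1.31 (total $1.81, still need 0.0 g).
Filling from the cheapest source first is optimal under one linear minimum: $1.81.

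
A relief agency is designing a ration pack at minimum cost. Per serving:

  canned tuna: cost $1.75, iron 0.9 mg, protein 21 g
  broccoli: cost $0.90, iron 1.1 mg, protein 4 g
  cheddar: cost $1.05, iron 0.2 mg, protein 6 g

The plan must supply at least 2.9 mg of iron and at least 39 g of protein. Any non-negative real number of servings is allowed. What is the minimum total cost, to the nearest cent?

$4.00

The cheapest plan sits at a corner of the feasible region — with two constraints it uses at most two foods.
canned tuna only: max(2.9/0.9, 39/21) = 3.222 servings → $5.64.
broccoli only: max(2.9/1.1, 39/4) = 9.75 servings → $8.78.
cheddar only: max(2.9/0.2, 39/6) = 14.5 servings → $15.22.
canned tuna + broccoli with both tight: 1.605 servings and 1.323 servings → $4.00.
canned tuna + cheddar: intersection lies outside the first quadrant.
broccoli + cheddar with both tight: 1.655 servings and 5.397 servings → $7.16.
So the least-cost plan costs $4.00.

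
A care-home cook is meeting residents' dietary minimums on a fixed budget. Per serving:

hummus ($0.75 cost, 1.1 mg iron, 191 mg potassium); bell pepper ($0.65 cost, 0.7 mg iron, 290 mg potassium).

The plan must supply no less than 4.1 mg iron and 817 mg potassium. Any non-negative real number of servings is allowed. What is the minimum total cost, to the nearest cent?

$2.90

An LP optimum is at a vertex; with two nutrient constraints at most two foods are used. Check each candidate.
hummus only: max(4.1/1.1, 817/191) = 4.277 servings → $3.21.
bell pepper only: max(4.1/0.7, 817/290) = 5.857 servings → $3.81.
hummus + bell pepper with both tight: 3.33 servings and 0.6239 servings → $2.90.
Cheapest feasible corner: $2.90.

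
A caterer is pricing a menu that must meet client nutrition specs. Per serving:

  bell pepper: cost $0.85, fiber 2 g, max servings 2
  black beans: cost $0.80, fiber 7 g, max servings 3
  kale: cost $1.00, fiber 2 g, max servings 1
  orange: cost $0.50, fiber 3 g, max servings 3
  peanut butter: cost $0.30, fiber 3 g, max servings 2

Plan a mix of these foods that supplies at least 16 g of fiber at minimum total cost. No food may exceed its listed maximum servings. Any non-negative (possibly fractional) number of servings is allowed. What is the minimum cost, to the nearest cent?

Cost per g of fiber: peanut butter $0.1000, black beans $0.1143, orange $0.1667, bell pepper $0.4250, kale $0.5000.
Take 2 servings of peanut butter: +6.0 g fiber for $0.60 (total $0.60, still need 10.0 g).
Take 1.429 servings of black beans: +10.0 g fiber for $1.14 (total $1.74, still need 0.0 g).
Filling from the cheapest source first is optimal under one linear minimum: $1.74.

$1.74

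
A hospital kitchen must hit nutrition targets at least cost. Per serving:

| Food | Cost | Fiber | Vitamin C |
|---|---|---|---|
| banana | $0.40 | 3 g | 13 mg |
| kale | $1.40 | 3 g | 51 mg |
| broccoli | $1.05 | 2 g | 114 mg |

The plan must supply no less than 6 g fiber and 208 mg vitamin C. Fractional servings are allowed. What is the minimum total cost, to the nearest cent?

$2.15

banana only: max(6/3, 208/13) = 16 servings → $6.40.
kale only: max(6/3, 208/51) = 4.078 servings → $5.71.
broccoli only: max(6/2, 208/114) = 3 servings → $3.15.
banana + kale: intersection lies outside the first quadrant.
banana + broccoli with both tight: 0.8481 servings and 1.728 servings → $2.15.
kale + broccoli with both tight: 1.117 servings and 1.325 servings → $2.95.
The minimum over all feasible corners is $2.15.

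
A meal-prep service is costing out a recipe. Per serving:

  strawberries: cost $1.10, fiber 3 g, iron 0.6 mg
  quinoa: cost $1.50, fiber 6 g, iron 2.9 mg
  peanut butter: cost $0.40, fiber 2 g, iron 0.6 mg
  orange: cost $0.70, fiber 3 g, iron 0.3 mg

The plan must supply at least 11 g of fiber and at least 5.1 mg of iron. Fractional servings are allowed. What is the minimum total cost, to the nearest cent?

$2.69

Check every corner: each single food scaled to meet both minima, and each pair solved so both constraints bind.
strawberries only: max(11/3, 5.1/0.6) = 8.5 servings → $9.35.
quinoa only: max(11/6, 5.1/2.9) = 1.833 servings → $2.75.
peanut butter only: max(11/2, 5.1/0.6) = 8.5 servings → $3.40.
orange only: max(11/3, 5.1/0.3) = 17 servings → $11.90.
strawberries + quinoa with both tight: 0.2549 servings and 1.706 servings → $2.84.
strawberries + peanut butter: the both-tight solution has a negative serving — not a feasible corner.
strawberries + orange with both targets exact would need a negative amount; discard.
quinoa + peanut butter with both tight: 1.636 servings and 0.5909 servings → $2.69.
quinoa + orange with both tight: 1.739 servings and 0.1884 servings → $2.74.
peanut butter + orange with both targets exact would need a negative amount; discard.
So the least-cost plan costs $2.69.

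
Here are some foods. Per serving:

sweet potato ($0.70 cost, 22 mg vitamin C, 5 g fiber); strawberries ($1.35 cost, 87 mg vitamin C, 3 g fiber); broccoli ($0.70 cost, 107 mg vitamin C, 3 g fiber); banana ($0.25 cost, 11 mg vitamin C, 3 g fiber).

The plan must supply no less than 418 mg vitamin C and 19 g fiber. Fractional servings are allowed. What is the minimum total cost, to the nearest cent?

$3.22

The cheapest plan sits at a corner of the feasible region — with two constraints it uses at most two foods.
sweet potato only: max(418/22, 19/5) = 19 servings → $13.30.
strawberries only: max(418/87, 19/3) = 6.333 servings → $8.55.
broccoli only: max(418/107, 19/3) = 6.333 servings → $4.43.
banana only: max(418/11, 19/3) = 38 servings → $9.50.
sweet potato + strawberries with both tight: 1.081 servings and 4.531 servings → $6.87.
sweet potato + broccoli with both tight: 1.661 servings and 3.565 servings → $3.66.
sweet potato + banana: the both-tight solution has a negative serving — not a feasible corner.
strawberries + broccoli: the both-tight solution has a negative serving — not a feasible corner.
strawberries + banana with both tight: 4.583 servings and 1.75 servings → $6.62.
broccoli + banana with both tight: 3.628 servings and 2.705 servings → $3.22.
Cheapest feasible corner: $3.22.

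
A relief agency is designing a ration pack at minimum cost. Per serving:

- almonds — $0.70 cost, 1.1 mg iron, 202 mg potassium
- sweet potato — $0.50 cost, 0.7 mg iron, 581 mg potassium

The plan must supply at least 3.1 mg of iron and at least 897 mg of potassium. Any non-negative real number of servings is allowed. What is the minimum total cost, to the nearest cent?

$2.01

The cheapest plan sits at a corner of the feasible region — with two constraints it uses at most two foods.
almonds only: max(3.1/1.1, 897/202) = 4.441 servings → $3.11.
sweet potato only: max(3.1/0.7, 897/581) = 4.429 servings → $2.21.
almonds + sweet potato with both tight: 2.357 servings and 0.7243 servings → $2.01.
So the least-cost plan costs $2.01.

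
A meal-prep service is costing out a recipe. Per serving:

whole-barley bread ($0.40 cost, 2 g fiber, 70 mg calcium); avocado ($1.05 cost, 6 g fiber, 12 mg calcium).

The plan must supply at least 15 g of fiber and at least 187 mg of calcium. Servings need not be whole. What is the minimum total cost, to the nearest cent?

$2.74

At the optimum either one food covers both requirements or two foods hit both targets exactly; no other combination can be cheaper.
whole-barley bread only: max(15/2, 187/70) = 7.5 servings → $3.00.
avocado only: max(15/6, 187/12) = 15.58 servings → $16.36.
whole-barley bread + avocado with both tight: 2.379 servings and 1.707 servings → $2.74.
Cheapest feasible corner: $2.74.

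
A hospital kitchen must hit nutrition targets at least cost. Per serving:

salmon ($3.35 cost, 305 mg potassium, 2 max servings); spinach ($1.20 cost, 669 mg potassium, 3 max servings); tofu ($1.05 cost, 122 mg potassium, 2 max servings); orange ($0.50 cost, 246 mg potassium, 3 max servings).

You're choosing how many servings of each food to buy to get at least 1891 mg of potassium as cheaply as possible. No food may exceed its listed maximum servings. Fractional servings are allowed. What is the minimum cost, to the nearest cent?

$3.39

Cost per mg of potassium: spinach $0.0018, orange $0.0020, tofu $0.0086, salmon $0.0110.
Take 2.827 servings of spinach: +1891.0 mg potassium for $3.39 (total $3.39, still need 0.0 mg).
Greedy by cheapest-per-mg is optimal for a single linear constraint, so the minimum cost is $3.39.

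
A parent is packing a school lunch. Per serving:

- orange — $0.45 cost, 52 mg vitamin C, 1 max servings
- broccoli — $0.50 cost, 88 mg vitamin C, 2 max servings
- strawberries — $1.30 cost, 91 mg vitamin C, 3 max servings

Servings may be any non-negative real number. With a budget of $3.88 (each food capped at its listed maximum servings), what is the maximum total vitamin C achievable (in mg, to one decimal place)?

398.1 mg

Vitamin C per dollar: broccoli 176, orange 115.6, strawberries 70.
Take 2 servings of broccoli: spends $1.00, +176.0 mg vitamin C (running total 176.0 mg).
Take 1 serving of orange: spends $0.45, +52.0 mg vitamin C (running total 228.0 mg).
Take 1.869 servings of strawberries: spends $2.43, +170.1 mg vitamin C (running total 398.1 mg).
Filling greedily by vitamin C-per-dollar is optimal for one linear limit, giving 398.1 mg.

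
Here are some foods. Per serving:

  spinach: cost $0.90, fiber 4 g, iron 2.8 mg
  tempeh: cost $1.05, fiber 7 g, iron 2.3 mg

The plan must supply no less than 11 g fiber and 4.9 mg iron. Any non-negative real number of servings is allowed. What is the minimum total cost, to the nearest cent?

$1.91

At the optimum either one food covers both requirements or two foods hit both targets exactly; no other combination can be cheaper.
spinach only: max(11/4, 4.9/2.8) = 2.75 servings → $2.48.
tempeh only: max(11/7, 4.9/2.3) = 2.13 servings → $2.24.
spinach + tempeh with both tight: 0.8654 servings and 1.077 servings → $1.91.
The minimum over all feasible corners is $1.91.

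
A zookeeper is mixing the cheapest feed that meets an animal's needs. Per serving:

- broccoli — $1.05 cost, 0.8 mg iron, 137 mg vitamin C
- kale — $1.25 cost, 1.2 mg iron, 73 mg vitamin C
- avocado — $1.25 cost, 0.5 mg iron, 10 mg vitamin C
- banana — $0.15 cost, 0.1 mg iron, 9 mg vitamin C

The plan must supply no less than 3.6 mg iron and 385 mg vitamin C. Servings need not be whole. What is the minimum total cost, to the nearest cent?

An LP optimum is at a vertex; with two nutrient constraints at most two foods are used. Check each candidate.
broccoli only: max(3.6/0.8, 385/137) = 4.5 servings → $4.72.
kale only: max(3.6/1.2, 385/73) = 5.274 servings → $6.59.
avocado only: max(3.6/0.5, 385/10) = 38.5 servings → $48.12.
banana only: max(3.6/0.1, 385/9) = 42.78 servings → $6.42.
broccoli + kale with both tight: 1.879 servings and 1.747 servings → $4.16.
broccoli + avocado with both tight: 2.587 servings and 3.061 servings → $6.54.
broccoli + banana with both tight: 0.9385 servings and 28.49 servings → $5.26.
kale + avocado: the both-tight solution has a negative serving — not a feasible corner.
kale + banana with both targets exact would need a negative amount; discard.
avocado + banana: intersection lies outside the first quadrant.
The minimum over all feasible corners is $4.16.

$4.16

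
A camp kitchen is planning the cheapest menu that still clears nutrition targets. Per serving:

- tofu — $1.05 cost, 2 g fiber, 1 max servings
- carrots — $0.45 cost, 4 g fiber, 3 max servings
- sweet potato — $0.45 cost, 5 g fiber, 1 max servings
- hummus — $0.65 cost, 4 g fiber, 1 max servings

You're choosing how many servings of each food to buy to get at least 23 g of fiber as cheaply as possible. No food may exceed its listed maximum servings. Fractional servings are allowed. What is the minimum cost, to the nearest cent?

$3.50

Cost per g of fiber: sweet potato $0.0900, carrots $0.1125, hummus $0.1625, tofu $0.5250.
Take 1 serving of sweet potato: +5.0 g fiber for $0.45 (total $0.45, still need 18.0 g).
Take 3 servings of carrots: +12.0 g fiber for $1.35 (total $1.80, still need 6.0 g).
Take 1 serving of hummus: +4.0 g fiber for $0.65 (total $2.45, still need 2.0 g).
Take 1 serving of tofu: +2.0 g fiber for $1.05 (total $3.50, still need 0.0 g).
Greedy by cheapest-per-g is optimal for a single linear constraint, so the minimum cost is $3.50.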